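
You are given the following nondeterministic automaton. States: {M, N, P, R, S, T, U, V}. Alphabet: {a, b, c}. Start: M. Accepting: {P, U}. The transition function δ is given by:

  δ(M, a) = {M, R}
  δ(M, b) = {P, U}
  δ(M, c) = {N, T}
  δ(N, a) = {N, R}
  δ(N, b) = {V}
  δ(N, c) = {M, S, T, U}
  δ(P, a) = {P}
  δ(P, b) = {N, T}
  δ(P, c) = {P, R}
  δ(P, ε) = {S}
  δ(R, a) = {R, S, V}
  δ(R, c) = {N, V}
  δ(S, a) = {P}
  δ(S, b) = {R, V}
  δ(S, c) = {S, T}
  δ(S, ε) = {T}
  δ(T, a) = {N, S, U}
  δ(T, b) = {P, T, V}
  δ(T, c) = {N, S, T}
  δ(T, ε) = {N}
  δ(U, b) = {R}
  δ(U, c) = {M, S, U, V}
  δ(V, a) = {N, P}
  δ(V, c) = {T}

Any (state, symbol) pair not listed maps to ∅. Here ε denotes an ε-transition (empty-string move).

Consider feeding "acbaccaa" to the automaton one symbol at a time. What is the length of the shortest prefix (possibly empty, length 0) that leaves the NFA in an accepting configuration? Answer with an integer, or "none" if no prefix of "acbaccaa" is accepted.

3

Start in {M}.
Read 'a': {M} → {M, R}.
Read 'c': {M, R} → {N, T, V}.
Read 'b': {N, T, V} → {N, P, S, T, V}.
None of the earlier sets intersect F, but {N, P, S, T, V} does.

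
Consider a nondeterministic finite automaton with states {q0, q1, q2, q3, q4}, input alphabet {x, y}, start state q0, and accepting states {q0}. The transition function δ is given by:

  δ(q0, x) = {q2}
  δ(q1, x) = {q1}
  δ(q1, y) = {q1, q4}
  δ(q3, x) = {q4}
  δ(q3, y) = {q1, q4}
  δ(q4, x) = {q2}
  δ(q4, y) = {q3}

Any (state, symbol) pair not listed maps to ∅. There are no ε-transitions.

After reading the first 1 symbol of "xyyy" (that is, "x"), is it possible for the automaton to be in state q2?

Start in {q0}.
Read 'x': q0→{q2}; now {q2}.
State q2 is in {q2}.

Yes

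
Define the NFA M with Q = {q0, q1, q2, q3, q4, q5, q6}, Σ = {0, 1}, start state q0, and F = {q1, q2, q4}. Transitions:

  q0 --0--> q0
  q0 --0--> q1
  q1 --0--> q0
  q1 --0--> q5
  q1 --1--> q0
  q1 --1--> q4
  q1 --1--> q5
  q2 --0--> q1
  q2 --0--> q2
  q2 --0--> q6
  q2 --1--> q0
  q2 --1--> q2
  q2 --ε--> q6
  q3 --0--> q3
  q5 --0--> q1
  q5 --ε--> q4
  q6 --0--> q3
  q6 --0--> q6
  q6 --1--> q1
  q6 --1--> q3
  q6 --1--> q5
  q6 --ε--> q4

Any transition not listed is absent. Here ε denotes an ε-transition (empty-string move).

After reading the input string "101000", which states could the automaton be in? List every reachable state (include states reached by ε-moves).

Start in {q0}.
Read '1': {q0} → ∅.
The set is empty and remains empty for the remaining 5 symbols.

∅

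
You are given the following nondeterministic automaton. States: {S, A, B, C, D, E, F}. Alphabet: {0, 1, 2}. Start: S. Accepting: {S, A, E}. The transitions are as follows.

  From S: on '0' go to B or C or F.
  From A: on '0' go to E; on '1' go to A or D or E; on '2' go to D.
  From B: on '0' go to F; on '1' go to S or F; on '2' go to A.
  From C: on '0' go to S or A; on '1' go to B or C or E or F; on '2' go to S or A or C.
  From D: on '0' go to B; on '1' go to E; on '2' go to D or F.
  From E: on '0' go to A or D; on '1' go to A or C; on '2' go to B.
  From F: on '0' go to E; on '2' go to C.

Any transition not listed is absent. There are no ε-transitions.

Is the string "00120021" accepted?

Yes

Start in {S}.
Read '0': S→{B, C, F}; now {B, C, F}.
Read '0': B→{F}, C→{S, A}, F→{E}; now {S, A, E, F}.
Read '1': S→∅, A→{A, D, E}, E→{A, C}, F→∅; now {A, C, D, E}.
Read '2': A→{D}, C→{S, A, C}, D→{D, F}, E→{B}; now {S, A, B, C, D, F}.
Read '0': S→{B, C, F}, A→{E}, B→{F}, C→{S, A}, D→{B}, F→{E}; now {S, A, B, C, E, F}.
Read '0': S→{B, C, F}, A→{E}, B→{F}, C→{S, A}, E→{A, D}, F→{E}; now {S, A, B, C, D, E, F}.
Read '2': S→∅, A→{D}, B→{A}, C→{S, A, C}, D→{D, F}, E→{B}, F→{C}; now {S, A, B, C, D, F}.
Read '1': S→∅, A→{A, D, E}, B→{S, F}, C→{B, C, E, F}, D→{E}, F→∅; now {S, A, B, C, D, E, F}.
The final set {S, A, B, C, D, E, F} contains the accepting states S, A, E.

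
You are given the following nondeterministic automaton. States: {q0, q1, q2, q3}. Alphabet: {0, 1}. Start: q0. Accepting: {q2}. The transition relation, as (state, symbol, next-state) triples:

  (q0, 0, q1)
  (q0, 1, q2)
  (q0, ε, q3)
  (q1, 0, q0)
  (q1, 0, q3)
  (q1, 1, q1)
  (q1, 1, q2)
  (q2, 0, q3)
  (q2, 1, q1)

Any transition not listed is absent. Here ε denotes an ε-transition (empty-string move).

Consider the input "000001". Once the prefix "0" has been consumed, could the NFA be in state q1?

Yes

Start: ε-closure({q0}) = {q0, q3}.
Read '0': q0→{q1}, q3→∅; now {q1}.
State q1 is in {q1}.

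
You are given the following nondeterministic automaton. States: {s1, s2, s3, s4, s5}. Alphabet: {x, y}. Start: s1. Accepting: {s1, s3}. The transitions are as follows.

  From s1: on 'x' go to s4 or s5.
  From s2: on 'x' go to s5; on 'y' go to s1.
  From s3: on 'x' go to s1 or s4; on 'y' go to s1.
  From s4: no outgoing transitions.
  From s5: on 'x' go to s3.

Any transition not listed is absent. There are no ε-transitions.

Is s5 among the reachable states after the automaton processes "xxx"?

Start in {s1}.
Read 'x': {s1} → {s4, s5}.
Read 'x': {s4, s5} → {s3}.
Read 'x': {s3} → {s1, s4}.
State s5 is not in {s1, s4}.

No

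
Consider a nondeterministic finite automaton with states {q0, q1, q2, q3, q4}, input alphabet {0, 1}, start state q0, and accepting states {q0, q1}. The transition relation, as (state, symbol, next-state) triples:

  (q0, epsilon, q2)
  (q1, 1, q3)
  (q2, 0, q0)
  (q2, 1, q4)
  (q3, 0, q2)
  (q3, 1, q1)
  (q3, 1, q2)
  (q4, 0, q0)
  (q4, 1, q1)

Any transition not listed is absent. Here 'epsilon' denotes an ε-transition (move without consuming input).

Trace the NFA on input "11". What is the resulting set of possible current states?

Start: ε-closure({q0}) = {q0, q2}.
Read '1': q0→∅, q2→{q4}; now {q4}.
Read '1': q4→{q1}; now {q1}.

{q1}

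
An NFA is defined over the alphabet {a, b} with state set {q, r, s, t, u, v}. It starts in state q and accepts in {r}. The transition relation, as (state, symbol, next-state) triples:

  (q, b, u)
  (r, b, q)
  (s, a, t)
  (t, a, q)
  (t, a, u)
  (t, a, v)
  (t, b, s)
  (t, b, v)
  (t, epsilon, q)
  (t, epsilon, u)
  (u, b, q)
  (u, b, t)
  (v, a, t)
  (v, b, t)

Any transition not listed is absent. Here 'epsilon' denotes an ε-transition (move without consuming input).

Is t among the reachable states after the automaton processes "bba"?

No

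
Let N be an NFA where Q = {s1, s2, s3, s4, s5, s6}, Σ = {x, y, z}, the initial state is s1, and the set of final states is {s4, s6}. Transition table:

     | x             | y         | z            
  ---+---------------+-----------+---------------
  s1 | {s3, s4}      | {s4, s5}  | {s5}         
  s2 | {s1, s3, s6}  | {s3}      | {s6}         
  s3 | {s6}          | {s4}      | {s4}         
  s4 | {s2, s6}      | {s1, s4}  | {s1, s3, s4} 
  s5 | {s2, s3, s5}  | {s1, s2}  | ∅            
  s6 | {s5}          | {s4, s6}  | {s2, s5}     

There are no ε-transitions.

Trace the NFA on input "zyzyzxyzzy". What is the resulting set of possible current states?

Start in {s1}.
Read 'z': s1→{s5}; now {s5}.
Read 'y': s5→{s1, s2}; now {s1, s2}.
Read 'z': s1→{s5}, s2→{s6}; now {s5, s6}.
Read 'y': s5→{s1, s2}, s6→{s4, s6}; now {s1, s2, s4, s6}.
Read 'z': s1→{s5}, s2→{s6}, s4→{s1, s3, s4}, s6→{s2, s5}; now {s1, s2, s3, s4, s5, s6}.
Read 'x': s1→{s3, s4}, s2→{s1, s3, s6}, s3→{s6}, s4→{s2, s6}, s5→{s2, s3, s5}, s6→{s5}; now {s1, s2, s3, s4, s5, s6}.
Read 'y': s1→{s4, s5}, s2→{s3}, s3→{s4}, s4→{s1, s4}, s5→{s1, s2}, s6→{s4, s6}; now {s1, s2, s3, s4, s5, s6}.
Read 'z': s1→{s5}, s2→{s6}, s3→{s4}, s4→{s1, s3, s4}, s5→∅, s6→{s2, s5}; now {s1, s2, s3, s4, s5, s6}.
Read 'z': s1→{s5}, s2→{s6}, s3→{s4}, s4→{s1, s3, s4}, s5→∅, s6→{s2, s5}; now {s1, s2, s3, s4, s5, s6}.
Read 'y': s1→{s4, s5}, s2→{s3}, s3→{s4}, s4→{s1, s4}, s5→{s1, s2}, s6→{s4, s6}; now {s1, s2, s3, s4, s5, s6}.

{s1, s2, s3, s4, s5, s6}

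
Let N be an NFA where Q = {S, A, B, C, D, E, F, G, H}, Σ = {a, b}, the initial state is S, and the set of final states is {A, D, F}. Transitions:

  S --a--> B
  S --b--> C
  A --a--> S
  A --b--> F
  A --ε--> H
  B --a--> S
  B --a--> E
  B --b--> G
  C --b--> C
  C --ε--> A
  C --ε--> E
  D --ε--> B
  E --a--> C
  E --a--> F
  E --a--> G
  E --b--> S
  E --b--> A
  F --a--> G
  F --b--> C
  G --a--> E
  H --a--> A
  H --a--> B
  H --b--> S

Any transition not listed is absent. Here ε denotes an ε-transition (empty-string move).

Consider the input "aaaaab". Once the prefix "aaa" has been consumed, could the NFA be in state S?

Start in {S}.
Read 'a': {S} → {B}.
Read 'a': {B} → {S, E}.
Read 'a': {S, E} → {A, B, C, E, F, G, H}.
State S is not in {A, B, C, E, F, G, H}.

No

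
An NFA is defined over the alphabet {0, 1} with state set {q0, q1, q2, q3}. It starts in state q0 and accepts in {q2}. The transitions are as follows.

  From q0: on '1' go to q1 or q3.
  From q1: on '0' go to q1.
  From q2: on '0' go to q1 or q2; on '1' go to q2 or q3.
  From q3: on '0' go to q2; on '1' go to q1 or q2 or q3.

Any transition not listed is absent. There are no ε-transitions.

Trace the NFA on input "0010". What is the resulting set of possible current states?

Start in {q0}.
Read '0': q0→∅; now ∅.
The set is empty and remains empty for the remaining 3 symbols.

∅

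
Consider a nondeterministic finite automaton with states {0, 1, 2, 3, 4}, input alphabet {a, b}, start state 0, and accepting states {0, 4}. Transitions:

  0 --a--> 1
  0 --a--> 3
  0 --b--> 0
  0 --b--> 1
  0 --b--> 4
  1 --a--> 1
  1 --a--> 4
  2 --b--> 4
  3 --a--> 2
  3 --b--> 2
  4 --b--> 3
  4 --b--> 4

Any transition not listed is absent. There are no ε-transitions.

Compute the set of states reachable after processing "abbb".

Start in {0}.
Read 'a': 0→{1, 3}; now {1, 3}.
Read 'b': 1→∅, 3→{2}; now {2}.
Read 'b': 2→{4}; now {4}.
Read 'b': 4→{3, 4}; now {3, 4}.

{3, 4}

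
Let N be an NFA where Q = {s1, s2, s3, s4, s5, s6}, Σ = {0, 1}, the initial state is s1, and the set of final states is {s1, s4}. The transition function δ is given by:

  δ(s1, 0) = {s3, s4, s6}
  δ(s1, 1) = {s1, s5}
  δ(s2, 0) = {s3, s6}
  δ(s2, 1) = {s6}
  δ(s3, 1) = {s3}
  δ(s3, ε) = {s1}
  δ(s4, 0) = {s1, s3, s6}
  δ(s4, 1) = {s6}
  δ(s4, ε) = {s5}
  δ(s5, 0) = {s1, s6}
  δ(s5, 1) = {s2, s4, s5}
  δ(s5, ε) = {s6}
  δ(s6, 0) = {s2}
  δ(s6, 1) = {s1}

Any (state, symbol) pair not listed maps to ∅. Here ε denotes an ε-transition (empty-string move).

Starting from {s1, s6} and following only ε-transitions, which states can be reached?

{s1, s6}

Begin with {s1, s6}.
No ε-moves leave this set, so the closure equals the set itself.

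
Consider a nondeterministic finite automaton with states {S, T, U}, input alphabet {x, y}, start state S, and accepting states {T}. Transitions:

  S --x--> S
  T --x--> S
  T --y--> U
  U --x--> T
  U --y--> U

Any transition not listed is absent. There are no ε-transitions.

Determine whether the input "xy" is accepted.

No

Start in {S}.
Read 'x': S→{S}; now {S}.
Read 'y': S→∅; now ∅.
The final set ∅ contains no accepting state.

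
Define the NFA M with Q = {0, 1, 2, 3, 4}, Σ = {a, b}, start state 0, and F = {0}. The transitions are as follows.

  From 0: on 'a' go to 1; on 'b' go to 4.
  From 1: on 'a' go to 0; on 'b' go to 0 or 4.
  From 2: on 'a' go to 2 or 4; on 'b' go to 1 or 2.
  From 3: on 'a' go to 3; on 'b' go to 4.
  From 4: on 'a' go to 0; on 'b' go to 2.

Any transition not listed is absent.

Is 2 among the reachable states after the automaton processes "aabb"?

Yes

Start in {0}.
Read 'a': 0→{1}; now {1}.
Read 'a': 1→{0}; now {0}.
Read 'b': 0→{4}; now {4}.
Read 'b': 4→{2}; now {2}.
State 2 is in {2}.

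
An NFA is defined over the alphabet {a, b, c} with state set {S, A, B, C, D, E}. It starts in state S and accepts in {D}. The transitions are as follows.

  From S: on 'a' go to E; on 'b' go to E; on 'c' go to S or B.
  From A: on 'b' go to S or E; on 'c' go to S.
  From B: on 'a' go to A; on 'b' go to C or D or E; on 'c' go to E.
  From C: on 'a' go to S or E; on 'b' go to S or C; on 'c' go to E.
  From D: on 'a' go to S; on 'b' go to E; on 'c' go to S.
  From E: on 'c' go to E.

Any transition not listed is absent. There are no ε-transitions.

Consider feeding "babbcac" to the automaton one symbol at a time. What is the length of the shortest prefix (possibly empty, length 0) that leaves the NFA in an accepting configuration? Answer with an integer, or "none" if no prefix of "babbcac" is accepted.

none

Start in {S}.
Read 'b': S→{E}; now {E}.
Read 'a': E→∅; now ∅.
The set is empty and remains empty for the remaining 5 symbols.
No reachable set along the way intersects F.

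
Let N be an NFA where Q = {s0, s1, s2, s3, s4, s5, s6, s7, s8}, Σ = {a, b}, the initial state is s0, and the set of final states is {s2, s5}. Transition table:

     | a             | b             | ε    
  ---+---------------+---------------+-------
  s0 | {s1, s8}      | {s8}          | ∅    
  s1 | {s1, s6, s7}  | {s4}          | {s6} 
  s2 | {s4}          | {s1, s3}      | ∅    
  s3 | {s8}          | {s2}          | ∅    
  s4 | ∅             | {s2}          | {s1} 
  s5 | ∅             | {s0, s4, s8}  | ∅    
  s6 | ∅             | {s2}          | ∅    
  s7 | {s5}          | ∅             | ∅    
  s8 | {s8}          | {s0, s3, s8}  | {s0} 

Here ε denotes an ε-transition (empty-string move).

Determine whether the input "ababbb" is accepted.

Yes

Start in {s0}.
Read 'a': {s0} → {s0, s1, s6, s8}.
Read 'b': {s0, s1, s6, s8} → {s0, s1, s2, s3, s4, s6, s8}.
Read 'a': {s0, s1, s2, s3, s4, s6, s8} → {s0, s1, s4, s6, s7, s8}.
Read 'b': {s0, s1, s4, s6, s7, s8} → {s0, s1, s2, s3, s4, s6, s8}.
Read 'b': {s0, s1, s2, s3, s4, s6, s8} → {s0, s1, s2, s3, s4, s6, s8}.
Read 'b': {s0, s1, s2, s3, s4, s6, s8} → {s0, s1, s2, s3, s4, s6, s8}.
The final set {s0, s1, s2, s3, s4, s6, s8} contains the accepting state s2.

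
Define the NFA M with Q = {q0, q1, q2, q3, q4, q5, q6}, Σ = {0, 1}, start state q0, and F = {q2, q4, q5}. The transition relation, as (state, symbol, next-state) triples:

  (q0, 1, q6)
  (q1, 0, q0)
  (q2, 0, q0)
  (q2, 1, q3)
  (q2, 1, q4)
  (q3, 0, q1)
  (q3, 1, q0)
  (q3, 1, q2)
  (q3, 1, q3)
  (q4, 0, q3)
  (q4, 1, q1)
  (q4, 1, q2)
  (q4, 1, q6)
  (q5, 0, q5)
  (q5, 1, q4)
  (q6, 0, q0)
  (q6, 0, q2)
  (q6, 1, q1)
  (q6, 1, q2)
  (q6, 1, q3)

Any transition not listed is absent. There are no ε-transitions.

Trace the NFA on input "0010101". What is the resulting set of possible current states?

∅

Start in {q0}.
Read '0': q0→∅; now ∅.
The set is empty and remains empty for the remaining 6 symbols.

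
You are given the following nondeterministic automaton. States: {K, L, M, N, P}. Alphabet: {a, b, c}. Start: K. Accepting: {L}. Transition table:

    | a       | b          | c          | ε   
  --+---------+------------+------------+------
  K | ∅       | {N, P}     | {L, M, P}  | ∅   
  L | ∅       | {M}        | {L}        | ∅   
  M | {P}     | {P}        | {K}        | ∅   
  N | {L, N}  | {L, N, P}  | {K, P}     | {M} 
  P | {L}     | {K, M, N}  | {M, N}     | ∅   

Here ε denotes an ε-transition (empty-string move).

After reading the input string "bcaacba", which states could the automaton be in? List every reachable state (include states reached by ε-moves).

{L, M, N, P}

Start in {K}.
Read 'b': K→{N, P}; union {N, P}; ε-closure = {M, N, P}.
Read 'c': M→{K}, N→{K, P}, P→{M, N}; now {K, M, N, P}.
Read 'a': K→∅, M→{P}, N→{L, N}, P→{L}; union {L, N, P}; ε-closure = {L, M, N, P}.
Read 'a': L→∅, M→{P}, N→{L, N}, P→{L}; union {L, N, P}; ε-closure = {L, M, N, P}.
Read 'c': L→{L}, M→{K}, N→{K, P}, P→{M, N}; now {K, L, M, N, P}.
Read 'b': K→{N, P}, L→{M}, M→{P}, N→{L, N, P}, P→{K, M, N}; now {K, L, M, N, P}.
Read 'a': K→∅, L→∅, M→{P}, N→{L, N}, P→{L}; union {L, N, P}; ε-closure = {L, M, N, P}.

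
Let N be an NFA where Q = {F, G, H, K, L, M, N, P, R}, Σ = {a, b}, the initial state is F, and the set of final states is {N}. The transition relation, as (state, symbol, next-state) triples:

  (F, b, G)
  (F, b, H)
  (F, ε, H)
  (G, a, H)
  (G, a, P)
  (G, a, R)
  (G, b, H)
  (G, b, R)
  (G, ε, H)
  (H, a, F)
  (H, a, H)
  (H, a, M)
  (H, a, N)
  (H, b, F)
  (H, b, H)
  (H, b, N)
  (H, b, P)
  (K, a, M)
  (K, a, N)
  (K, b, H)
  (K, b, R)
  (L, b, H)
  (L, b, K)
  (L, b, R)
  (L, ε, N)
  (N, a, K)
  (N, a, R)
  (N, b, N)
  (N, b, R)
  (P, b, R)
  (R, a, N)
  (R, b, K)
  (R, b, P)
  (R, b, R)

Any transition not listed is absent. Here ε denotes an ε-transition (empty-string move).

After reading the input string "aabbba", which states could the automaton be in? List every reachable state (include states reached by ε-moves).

{F, H, K, M, N, P, R}

Start: ε-closure({F}) = {F, H}.
Read 'a': F→∅, H→{F, H, M, N}; now {F, H, M, N}.
Read 'a': F→∅, H→{F, H, M, N}, M→∅, N→{K, R}; now {F, H, K, M, N, R}.
Read 'b': F→{G, H}, H→{F, H, N, P}, K→{H, R}, M→∅, N→{N, R}, R→{K, P, R}; now {F, G, H, K, N, P, R}.
Read 'b': F→{G, H}, G→{H, R}, H→{F, H, N, P}, K→{H, R}, N→{N, R}, P→{R}, R→{K, P, R}; now {F, G, H, K, N, P, R}.
Read 'b': F→{G, H}, G→{H, R}, H→{F, H, N, P}, K→{H, R}, N→{N, R}, P→{R}, R→{K, P, R}; now {F, G, H, K, N, P, R}.
Read 'a': F→∅, G→{H, P, R}, H→{F, H, M, N}, K→{M, N}, N→{K, R}, P→∅, R→{N}; now {F, H, K, M, N, P, R}.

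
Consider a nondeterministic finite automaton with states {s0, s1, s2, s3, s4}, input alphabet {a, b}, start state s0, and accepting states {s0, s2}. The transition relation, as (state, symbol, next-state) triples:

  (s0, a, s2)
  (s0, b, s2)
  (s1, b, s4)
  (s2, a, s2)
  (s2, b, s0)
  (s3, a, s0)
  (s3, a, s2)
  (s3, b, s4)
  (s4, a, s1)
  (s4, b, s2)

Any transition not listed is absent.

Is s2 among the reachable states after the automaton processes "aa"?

Yes

Start in {s0}.
Read 'a': s0→{s2}; now {s2}.
Read 'a': s2→{s2}; now {s2}.
State s2 is in {s2}.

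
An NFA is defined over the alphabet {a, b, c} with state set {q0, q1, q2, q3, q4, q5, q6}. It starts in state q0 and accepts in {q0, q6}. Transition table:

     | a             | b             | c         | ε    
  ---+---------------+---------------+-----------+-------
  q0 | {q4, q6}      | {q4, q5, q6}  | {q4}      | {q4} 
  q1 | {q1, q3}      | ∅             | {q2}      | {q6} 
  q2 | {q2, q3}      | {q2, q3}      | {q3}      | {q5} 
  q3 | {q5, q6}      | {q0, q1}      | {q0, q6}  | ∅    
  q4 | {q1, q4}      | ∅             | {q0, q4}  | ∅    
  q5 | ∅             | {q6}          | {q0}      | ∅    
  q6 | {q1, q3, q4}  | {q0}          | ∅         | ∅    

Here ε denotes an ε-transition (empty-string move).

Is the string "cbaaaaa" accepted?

Yes

Start: ε-closure({q0}) = {q0, q4}.
Read 'c': q0→{q4}, q4→{q0, q4}; now {q0, q4}.
Read 'b': q0→{q4, q5, q6}, q4→∅; now {q4, q5, q6}.
Read 'a': q4→{q1, q4}, q5→∅, q6→{q1, q3, q4}; union {q1, q3, q4}; ε-closure = {q1, q3, q4, q6}.
Read 'a': q1→{q1, q3}, q3→{q5, q6}, q4→{q1, q4}, q6→{q1, q3, q4}; now {q1, q3, q4, q5, q6}.
Read 'a': q1→{q1, q3}, q3→{q5, q6}, q4→{q1, q4}, q5→∅, q6→{q1, q3, q4}; now {q1, q3, q4, q5, q6}.
Read 'a': q1→{q1, q3}, q3→{q5, q6}, q4→{q1, q4}, q5→∅, q6→{q1, q3, q4}; now {q1, q3, q4, q5, q6}.
Read 'a': q1→{q1, q3}, q3→{q5, q6}, q4→{q1, q4}, q5→∅, q6→{q1, q3, q4}; now {q1, q3, q4, q5, q6}.
The final set {q1, q3, q4, q5, q6} contains the accepting state q6.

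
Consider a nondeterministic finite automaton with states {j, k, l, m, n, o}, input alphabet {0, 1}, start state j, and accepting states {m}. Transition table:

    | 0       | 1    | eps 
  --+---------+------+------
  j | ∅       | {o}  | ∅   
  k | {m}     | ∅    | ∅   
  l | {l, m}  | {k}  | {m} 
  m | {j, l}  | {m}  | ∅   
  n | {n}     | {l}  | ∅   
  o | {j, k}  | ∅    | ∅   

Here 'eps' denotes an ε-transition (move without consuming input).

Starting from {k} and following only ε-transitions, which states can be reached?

{k}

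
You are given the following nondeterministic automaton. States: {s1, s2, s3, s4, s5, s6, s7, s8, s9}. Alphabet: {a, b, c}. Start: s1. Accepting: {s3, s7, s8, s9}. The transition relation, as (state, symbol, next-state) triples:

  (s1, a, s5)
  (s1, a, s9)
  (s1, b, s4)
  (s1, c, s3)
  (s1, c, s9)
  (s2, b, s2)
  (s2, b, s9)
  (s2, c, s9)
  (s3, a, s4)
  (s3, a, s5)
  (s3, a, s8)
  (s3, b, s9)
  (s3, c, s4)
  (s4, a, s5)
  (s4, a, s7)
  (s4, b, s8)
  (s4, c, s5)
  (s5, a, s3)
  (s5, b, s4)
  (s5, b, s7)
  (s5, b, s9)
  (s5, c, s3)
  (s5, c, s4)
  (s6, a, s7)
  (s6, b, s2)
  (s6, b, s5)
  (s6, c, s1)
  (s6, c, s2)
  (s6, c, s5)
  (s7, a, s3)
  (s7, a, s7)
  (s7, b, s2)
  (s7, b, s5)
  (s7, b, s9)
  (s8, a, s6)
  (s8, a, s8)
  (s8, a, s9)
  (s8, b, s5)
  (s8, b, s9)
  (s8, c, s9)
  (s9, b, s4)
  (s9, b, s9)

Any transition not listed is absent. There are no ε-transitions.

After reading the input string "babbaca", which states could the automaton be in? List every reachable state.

Start in {s1}.
Read 'b': s1→{s4}; now {s4}.
Read 'a': s4→{s5, s7}; now {s5, s7}.
Read 'b': s5→{s4, s7, s9}, s7→{s2, s5, s9}; now {s2, s4, s5, s7, s9}.
Read 'b': s2→{s2, s9}, s4→{s8}, s5→{s4, s7, s9}, s7→{s2, s5, s9}, s9→{s4, s9}; now {s2, s4, s5, s7, s8, s9}.
Read 'a': s2→∅, s4→{s5, s7}, s5→{s3}, s7→{s3, s7}, s8→{s6, s8, s9}, s9→∅; now {s3, s5, s6, s7, s8, s9}.
Read 'c': s3→{s4}, s5→{s3, s4}, s6→{s1, s2, s5}, s7→∅, s8→{s9}, s9→∅; now {s1, s2, s3, s4, s5, s9}.
Read 'a': s1→{s5, s9}, s2→∅, s3→{s4, s5, s8}, s4→{s5, s7}, s5→{s3}, s9→∅; now {s3, s4, s5, s7, s8, s9}.

{s3, s4, s5, s7, s8, s9}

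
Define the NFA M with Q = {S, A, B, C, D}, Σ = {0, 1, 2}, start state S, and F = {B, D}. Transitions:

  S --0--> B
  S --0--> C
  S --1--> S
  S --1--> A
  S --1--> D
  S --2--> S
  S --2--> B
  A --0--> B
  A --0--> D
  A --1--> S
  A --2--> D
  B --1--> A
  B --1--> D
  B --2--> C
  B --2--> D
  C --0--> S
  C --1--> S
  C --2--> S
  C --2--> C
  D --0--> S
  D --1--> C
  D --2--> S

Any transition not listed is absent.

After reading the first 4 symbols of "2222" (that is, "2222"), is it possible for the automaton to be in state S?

Yes

Start in {S}.
Read '2': S→{S, B}; now {S, B}.
Read '2': S→{S, B}, B→{C, D}; now {S, B, C, D}.
Read '2': S→{S, B}, B→{C, D}, C→{S, C}, D→{S}; now {S, B, C, D}.
Read '2': S→{S, B}, B→{C, D}, C→{S, C}, D→{S}; now {S, B, C, D}.
State S is in {S, B, C, D}.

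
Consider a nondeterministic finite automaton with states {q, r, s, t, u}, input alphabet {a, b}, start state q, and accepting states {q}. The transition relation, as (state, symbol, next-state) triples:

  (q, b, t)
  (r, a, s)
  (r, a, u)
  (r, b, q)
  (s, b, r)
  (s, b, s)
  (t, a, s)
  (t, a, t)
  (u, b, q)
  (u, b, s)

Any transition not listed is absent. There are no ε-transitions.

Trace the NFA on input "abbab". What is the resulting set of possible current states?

∅

Start in {q}.
Read 'a': {q} → ∅.
The set is empty and remains empty for the remaining 4 symbols.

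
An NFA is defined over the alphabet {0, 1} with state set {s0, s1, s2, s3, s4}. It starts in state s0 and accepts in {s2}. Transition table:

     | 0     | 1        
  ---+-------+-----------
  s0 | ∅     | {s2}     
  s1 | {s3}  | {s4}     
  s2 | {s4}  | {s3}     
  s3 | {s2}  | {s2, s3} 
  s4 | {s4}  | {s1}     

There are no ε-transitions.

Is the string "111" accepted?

Yes

Start in {s0}.
Read '1': {s0} → {s2}.
Read '1': {s2} → {s3}.
Read '1': {s3} → {s2, s3}.
The final set {s2, s3} contains the accepting state s2.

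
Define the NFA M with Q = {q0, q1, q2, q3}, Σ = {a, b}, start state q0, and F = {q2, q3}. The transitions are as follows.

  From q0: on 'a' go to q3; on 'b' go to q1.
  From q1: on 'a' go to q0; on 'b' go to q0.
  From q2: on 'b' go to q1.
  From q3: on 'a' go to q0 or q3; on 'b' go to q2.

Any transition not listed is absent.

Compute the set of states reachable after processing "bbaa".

{q0, q3}

Start in {q0}.
Read 'b': {q0} → {q1}.
Read 'b': {q1} → {q0}.
Read 'a': {q0} → {q3}.
Read 'a': {q3} → {q0, q3}.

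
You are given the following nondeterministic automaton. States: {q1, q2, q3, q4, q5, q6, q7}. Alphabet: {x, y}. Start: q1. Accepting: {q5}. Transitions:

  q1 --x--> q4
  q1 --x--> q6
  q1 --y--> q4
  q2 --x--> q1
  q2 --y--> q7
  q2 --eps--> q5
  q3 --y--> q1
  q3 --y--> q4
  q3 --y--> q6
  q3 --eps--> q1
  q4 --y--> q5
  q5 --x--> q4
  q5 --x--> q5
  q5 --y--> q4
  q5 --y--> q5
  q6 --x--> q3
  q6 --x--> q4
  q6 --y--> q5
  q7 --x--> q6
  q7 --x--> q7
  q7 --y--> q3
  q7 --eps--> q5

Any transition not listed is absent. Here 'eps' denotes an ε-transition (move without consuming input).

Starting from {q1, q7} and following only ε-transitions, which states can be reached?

{q1, q5, q7}

Begin with {q1, q7}.
ε-move q7 → q5; add q5.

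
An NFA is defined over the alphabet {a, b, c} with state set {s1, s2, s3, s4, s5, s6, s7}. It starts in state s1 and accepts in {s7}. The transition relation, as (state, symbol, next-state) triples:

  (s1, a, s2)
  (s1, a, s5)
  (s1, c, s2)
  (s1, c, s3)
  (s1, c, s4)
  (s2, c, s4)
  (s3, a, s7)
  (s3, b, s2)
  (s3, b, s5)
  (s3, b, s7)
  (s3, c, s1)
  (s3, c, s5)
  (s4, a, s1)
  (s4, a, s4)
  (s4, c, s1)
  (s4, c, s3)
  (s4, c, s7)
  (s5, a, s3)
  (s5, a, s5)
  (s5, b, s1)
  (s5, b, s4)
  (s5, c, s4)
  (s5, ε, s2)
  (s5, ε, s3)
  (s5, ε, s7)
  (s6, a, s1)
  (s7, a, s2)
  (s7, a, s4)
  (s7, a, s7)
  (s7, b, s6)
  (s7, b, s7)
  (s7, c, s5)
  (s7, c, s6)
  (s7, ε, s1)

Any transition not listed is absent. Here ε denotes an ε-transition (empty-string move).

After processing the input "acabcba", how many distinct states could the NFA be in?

Start in {s1}.
Read 'a': s1→{s2, s5}; union {s2, s5}; ε-closure = {s1, s2, s3, s5, s7}.
Read 'c': s1→{s2, s3, s4}, s2→{s4}, s3→{s1, s5}, s5→{s4}, s7→{s5, s6}; union {s1, s2, s3, s4, s5, s6}; ε-closure = {s1, s2, s3, s4, s5, s6, s7}.
Read 'a': s1→{s2, s5}, s2→∅, s3→{s7}, s4→{s1, s4}, s5→{s3, s5}, s6→{s1}, s7→{s2, s4, s7}; now {s1, s2, s3, s4, s5, s7}.
Read 'b': s1→∅, s2→∅, s3→{s2, s5, s7}, s4→∅, s5→{s1, s4}, s7→{s6, s7}; union {s1, s2, s4, s5, s6, s7}; ε-closure = {s1, s2, s3, s4, s5, s6, s7}.
Read 'c': s1→{s2, s3, s4}, s2→{s4}, s3→{s1, s5}, s4→{s1, s3, s7}, s5→{s4}, s6→∅, s7→{s5, s6}; now {s1, s2, s3, s4, s5, s6, s7}.
Read 'b': s1→∅, s2→∅, s3→{s2, s5, s7}, s4→∅, s5→{s1, s4}, s6→∅, s7→{s6, s7}; union {s1, s2, s4, s5, s6, s7}; ε-closure = {s1, s2, s3, s4, s5, s6, s7}.
Read 'a': s1→{s2, s5}, s2→∅, s3→{s7}, s4→{s1, s4}, s5→{s3, s5}, s6→{s1}, s7→{s2, s4, s7}; now {s1, s2, s3, s4, s5, s7}.
That set has 6 states.

6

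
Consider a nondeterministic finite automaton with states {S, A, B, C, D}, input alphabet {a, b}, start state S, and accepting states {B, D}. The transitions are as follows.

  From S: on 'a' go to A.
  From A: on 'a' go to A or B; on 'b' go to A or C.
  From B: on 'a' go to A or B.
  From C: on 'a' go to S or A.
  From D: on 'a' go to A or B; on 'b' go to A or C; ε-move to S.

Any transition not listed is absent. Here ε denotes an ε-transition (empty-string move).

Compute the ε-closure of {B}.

{B}

Begin with {B}.
No ε-moves leave this set, so the closure equals the set itself.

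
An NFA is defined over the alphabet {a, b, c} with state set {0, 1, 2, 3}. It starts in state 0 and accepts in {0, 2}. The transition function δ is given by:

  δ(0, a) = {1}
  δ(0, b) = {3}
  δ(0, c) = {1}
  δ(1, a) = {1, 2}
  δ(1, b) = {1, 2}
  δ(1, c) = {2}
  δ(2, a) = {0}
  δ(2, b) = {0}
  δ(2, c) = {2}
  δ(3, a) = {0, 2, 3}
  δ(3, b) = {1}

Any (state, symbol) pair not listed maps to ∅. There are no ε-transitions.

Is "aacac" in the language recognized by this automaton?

No

Start in {0}.
Read 'a': 0→{1}; now {1}.
Read 'a': 1→{1, 2}; now {1, 2}.
Read 'c': 1→{2}, 2→{2}; now {2}.
Read 'a': 2→{0}; now {0}.
Read 'c': 0→{1}; now {1}.
The final set {1} contains no accepting state.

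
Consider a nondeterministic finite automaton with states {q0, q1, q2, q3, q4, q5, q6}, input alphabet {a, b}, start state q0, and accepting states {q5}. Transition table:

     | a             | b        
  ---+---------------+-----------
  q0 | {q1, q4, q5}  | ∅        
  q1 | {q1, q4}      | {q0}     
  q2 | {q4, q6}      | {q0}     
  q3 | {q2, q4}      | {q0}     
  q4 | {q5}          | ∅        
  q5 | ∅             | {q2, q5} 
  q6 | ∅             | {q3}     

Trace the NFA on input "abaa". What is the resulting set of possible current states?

{q1, q4, q5}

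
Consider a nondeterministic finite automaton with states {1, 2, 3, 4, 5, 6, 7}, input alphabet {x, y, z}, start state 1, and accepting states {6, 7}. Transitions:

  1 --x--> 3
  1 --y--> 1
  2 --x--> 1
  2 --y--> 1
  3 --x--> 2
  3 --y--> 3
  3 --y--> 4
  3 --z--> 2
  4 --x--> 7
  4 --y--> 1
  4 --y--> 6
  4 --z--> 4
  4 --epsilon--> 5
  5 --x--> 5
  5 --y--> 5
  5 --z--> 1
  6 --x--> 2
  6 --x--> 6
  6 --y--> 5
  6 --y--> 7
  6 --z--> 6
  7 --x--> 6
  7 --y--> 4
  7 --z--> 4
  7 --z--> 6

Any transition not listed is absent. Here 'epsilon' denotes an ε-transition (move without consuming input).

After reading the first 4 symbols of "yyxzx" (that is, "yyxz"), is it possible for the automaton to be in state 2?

Yes

Start in {1}.
Read 'y': 1→{1}; now {1}.
Read 'y': 1→{1}; now {1}.
Read 'x': 1→{3}; now {3}.
Read 'z': 3→{2}; now {2}.
State 2 is in {2}.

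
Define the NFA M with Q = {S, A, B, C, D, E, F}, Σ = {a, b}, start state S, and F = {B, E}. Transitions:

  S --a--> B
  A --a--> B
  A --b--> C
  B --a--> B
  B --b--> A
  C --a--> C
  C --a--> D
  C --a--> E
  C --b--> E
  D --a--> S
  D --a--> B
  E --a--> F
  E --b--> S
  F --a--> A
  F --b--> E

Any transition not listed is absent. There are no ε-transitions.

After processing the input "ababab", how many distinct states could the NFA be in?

1

Start in {S}.
Read 'a': {S} → {B}.
Read 'b': {B} → {A}.
Read 'a': {A} → {B}.
Read 'b': {B} → {A}.
Read 'a': {A} → {B}.
Read 'b': {B} → {A}.
That set has 1 state.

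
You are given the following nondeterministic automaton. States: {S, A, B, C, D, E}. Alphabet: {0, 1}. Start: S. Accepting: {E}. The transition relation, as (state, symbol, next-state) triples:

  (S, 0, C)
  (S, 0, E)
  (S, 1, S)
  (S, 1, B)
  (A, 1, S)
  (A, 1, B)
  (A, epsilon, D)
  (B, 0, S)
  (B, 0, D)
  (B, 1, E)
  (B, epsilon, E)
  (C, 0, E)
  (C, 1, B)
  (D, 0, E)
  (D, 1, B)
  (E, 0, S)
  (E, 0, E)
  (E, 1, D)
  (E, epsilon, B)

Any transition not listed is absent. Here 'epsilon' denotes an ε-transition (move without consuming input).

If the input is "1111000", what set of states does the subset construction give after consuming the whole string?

Start in {S}.
Read '1': {S} → {S, B, E}.
Read '1': {S, B, E} → {S, B, D, E}.
Read '1': {S, B, D, E} → {S, B, D, E}.
Read '1': {S, B, D, E} → {S, B, D, E}.
Read '0': {S, B, D, E} → {S, B, C, D, E}.
Read '0': {S, B, C, D, E} → {S, B, C, D, E}.
Read '0': {S, B, C, D, E} → {S, B, C, D, E}.

{S, B, C, D, E}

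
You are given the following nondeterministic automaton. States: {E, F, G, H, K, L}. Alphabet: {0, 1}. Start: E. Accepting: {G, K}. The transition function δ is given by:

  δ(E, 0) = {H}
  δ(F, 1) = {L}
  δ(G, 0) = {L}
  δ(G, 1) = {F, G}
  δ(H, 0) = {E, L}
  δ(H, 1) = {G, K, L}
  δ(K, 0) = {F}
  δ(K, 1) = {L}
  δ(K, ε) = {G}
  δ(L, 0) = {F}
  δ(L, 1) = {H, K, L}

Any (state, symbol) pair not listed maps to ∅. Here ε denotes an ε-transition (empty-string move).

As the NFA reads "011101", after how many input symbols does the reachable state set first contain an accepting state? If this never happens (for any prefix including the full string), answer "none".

2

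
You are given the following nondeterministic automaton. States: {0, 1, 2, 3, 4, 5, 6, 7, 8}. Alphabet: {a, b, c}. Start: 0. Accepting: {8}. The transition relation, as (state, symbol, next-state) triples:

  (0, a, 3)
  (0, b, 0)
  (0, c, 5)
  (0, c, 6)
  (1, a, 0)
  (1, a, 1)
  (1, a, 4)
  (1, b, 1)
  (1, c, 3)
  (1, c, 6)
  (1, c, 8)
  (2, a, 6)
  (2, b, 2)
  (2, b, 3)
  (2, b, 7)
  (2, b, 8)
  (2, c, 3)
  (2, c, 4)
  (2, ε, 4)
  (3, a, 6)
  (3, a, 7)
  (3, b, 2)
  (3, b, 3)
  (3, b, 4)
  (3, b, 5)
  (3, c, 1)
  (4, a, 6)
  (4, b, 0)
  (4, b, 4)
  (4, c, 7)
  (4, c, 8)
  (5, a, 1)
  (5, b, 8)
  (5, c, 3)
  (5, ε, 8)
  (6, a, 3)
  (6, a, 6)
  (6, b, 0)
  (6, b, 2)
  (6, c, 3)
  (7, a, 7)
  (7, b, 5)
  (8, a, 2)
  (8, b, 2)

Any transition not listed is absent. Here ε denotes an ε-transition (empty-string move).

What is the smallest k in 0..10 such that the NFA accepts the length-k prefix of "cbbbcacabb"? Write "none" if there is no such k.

Start in {0}.
Read 'c': {0} → {5, 6, 8}.
None of the earlier sets intersect F, but {5, 6, 8} does.

1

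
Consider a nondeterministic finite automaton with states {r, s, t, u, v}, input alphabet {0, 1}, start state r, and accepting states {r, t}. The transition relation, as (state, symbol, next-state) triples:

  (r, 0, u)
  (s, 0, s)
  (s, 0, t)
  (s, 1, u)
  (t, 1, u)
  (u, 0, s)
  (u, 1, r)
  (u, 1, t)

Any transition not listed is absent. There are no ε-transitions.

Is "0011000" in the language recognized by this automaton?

Yes

Start in {r}.
Read '0': r→{u}; now {u}.
Read '0': u→{s}; now {s}.
Read '1': s→{u}; now {u}.
Read '1': u→{r, t}; now {r, t}.
Read '0': r→{u}, t→∅; now {u}.
Read '0': u→{s}; now {s}.
Read '0': s→{s, t}; now {s, t}.
The final set {s, t} contains the accepting state t.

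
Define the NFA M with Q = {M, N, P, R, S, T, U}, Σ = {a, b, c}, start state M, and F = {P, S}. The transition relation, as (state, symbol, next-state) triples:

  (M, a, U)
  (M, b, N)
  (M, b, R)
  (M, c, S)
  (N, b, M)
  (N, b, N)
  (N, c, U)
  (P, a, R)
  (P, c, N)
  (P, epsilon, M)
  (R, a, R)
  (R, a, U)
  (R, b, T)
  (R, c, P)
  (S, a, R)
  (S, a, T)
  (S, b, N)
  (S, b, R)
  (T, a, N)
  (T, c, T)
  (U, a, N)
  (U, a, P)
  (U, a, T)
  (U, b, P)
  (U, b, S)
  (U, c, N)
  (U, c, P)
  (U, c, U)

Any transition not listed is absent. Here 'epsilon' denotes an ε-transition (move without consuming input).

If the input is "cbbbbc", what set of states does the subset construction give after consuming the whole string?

{M, P, S, T, U}

Start in {M}.
Read 'c': M→{S}; now {S}.
Read 'b': S→{N, R}; now {N, R}.
Read 'b': N→{M, N}, R→{T}; now {M, N, T}.
Read 'b': M→{N, R}, N→{M, N}, T→∅; now {M, N, R}.
Read 'b': M→{N, R}, N→{M, N}, R→{T}; now {M, N, R, T}.
Read 'c': M→{S}, N→{U}, R→{P}, T→{T}; union {P, S, T, U}; ε-closure = {M, P, S, T, U}.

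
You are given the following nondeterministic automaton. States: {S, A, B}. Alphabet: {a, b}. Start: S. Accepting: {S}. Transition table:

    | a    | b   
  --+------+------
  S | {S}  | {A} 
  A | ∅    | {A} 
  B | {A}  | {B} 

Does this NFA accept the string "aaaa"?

Yes

Start in {S}.
Read 'a': S→{S}; now {S}.
Read 'a': S→{S}; now {S}.
Read 'a': S→{S}; now {S}.
Read 'a': S→{S}; now {S}.
The final set {S} contains the accepting state S.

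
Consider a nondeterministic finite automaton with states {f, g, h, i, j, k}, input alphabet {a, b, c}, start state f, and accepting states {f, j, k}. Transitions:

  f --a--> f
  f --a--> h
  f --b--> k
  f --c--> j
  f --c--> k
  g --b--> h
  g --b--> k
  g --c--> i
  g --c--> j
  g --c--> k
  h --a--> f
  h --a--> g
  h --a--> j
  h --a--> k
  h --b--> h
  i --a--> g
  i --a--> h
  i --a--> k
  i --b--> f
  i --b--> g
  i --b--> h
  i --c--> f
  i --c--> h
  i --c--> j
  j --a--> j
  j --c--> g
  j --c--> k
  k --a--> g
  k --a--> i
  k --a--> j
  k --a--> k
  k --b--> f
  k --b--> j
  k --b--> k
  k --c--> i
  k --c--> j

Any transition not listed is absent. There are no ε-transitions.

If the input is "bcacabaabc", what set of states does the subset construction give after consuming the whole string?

{g, i, j, k}

Start in {f}.
Read 'b': f→{k}; now {k}.
Read 'c': k→{i, j}; now {i, j}.
Read 'a': i→{g, h, k}, j→{j}; now {g, h, j, k}.
Read 'c': g→{i, j, k}, h→∅, j→{g, k}, k→{i, j}; now {g, i, j, k}.
Read 'a': g→∅, i→{g, h, k}, j→{j}, k→{g, i, j, k}; now {g, h, i, j, k}.
Read 'b': g→{h, k}, h→{h}, i→{f, g, h}, j→∅, k→{f, j, k}; now {f, g, h, j, k}.
Read 'a': f→{f, h}, g→∅, h→{f, g, j, k}, j→{j}, k→{g, i, j, k}; now {f, g, h, i, j, k}.
Read 'a': f→{f, h}, g→∅, h→{f, g, j, k}, i→{g, h, k}, j→{j}, k→{g, i, j, k}; now {f, g, h, i, j, k}.
Read 'b': f→{k}, g→{h, k}, h→{h}, i→{f, g, h}, j→∅, k→{f, j, k}; now {f, g, h, j, k}.
Read 'c': f→{j, k}, g→{i, j, k}, h→∅, j→{g, k}, k→{i, j}; now {g, i, j, k}.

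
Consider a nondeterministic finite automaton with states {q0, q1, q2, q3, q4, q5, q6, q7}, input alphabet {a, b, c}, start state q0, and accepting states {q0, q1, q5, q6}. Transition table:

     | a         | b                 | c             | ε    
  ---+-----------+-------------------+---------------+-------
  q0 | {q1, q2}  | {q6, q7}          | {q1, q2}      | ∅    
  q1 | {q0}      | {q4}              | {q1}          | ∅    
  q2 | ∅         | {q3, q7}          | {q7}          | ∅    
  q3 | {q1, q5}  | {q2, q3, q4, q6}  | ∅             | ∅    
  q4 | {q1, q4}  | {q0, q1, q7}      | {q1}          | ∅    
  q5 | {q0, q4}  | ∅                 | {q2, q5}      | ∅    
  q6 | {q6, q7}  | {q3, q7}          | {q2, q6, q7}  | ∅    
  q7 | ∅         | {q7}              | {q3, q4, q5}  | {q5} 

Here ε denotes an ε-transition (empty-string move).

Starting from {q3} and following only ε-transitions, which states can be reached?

Begin with {q3}.
No ε-moves leave this set, so the closure equals the set itself.

{q3}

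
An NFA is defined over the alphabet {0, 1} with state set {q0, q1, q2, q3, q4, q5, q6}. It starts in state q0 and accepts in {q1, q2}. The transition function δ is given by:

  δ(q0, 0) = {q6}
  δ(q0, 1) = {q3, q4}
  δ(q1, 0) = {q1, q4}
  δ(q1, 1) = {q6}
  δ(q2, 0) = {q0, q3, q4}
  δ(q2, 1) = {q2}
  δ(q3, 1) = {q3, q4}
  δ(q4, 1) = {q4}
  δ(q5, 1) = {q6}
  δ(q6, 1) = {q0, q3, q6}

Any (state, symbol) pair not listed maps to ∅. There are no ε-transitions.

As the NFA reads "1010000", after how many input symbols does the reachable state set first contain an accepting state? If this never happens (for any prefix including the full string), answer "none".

none

Start in {q0}.
Read '1': {q0} → {q3, q4}.
Read '0': {q3, q4} → ∅.
The set is empty and remains empty for the remaining 5 symbols.
No reachable set along the way intersects F.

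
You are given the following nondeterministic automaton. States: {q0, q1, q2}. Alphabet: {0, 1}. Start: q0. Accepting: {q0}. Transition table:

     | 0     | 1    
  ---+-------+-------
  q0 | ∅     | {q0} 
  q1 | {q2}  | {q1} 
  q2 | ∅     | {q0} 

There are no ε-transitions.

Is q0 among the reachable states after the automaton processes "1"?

Yes

Start in {q0}.
Read '1': {q0} → {q0}.
State q0 is in {q0}.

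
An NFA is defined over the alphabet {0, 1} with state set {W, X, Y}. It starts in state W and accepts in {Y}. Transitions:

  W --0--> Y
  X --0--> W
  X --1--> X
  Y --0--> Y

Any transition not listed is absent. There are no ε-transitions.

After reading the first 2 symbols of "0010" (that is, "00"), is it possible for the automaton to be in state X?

Start in {W}.
Read '0': W→{Y}; now {Y}.
Read '0': Y→{Y}; now {Y}.
State X is not in {Y}.

No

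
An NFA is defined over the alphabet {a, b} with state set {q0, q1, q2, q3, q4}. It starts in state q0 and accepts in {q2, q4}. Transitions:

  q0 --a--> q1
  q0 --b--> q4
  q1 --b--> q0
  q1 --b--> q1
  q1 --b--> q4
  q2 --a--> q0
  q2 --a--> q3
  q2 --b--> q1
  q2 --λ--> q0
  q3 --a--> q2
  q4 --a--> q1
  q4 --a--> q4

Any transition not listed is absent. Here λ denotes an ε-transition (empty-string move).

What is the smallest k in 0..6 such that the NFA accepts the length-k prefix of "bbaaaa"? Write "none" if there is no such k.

1

Start in {q0}.
Read 'b': {q0} → {q4}.
None of the earlier sets intersect F, but {q4} does.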